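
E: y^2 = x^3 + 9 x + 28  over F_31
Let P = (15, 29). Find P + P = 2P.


Doubling: s = (3 x1^2 + a) / (2 y1)
s = (3*15^2 + 9) / (2*29) mod 31 = 15
x3 = s^2 - 2 x1 mod 31 = 15^2 - 2*15 = 9
y3 = s (x1 - x3) - y1 mod 31 = 15 * (15 - 9) - 29 = 30

2P = (9, 30)


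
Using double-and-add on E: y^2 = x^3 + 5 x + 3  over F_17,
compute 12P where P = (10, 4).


k = 12 = 1100_2 (binary, LSB first: 0011)
Double-and-add from P = (10, 4):
  bit 0 = 0: acc unchanged = O
  bit 1 = 0: acc unchanged = O
  bit 2 = 1: acc = O + (13, 2) = (13, 2)
  bit 3 = 1: acc = (13, 2) + (4, 11) = (1, 3)

12P = (1, 3)


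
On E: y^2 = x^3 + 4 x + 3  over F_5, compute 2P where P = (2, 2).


k = 2 = 10_2 (binary, LSB first: 01)
Double-and-add from P = (2, 2):
  bit 0 = 0: acc unchanged = O
  bit 1 = 1: acc = O + (2, 3) = (2, 3)

2P = (2, 3)


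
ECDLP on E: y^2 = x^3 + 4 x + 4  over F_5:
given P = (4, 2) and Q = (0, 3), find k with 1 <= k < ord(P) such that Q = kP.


Enumerate multiples of P until we hit Q = (0, 3):
  1P = (4, 2)
  2P = (1, 2)
  3P = (0, 3)
Match found at i = 3.

k = 3


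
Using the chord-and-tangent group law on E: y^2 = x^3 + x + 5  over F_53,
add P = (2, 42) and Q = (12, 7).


P != Q, so use the chord formula.
s = (y2 - y1) / (x2 - x1) = (18) / (10) mod 53 = 23
x3 = s^2 - x1 - x2 mod 53 = 23^2 - 2 - 12 = 38
y3 = s (x1 - x3) - y1 mod 53 = 23 * (2 - 38) - 42 = 31

P + Q = (38, 31)


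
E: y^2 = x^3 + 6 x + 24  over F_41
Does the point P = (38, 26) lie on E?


Check whether y^2 = x^3 + 6 x + 24 (mod 41) for (x, y) = (38, 26).
LHS: y^2 = 26^2 mod 41 = 20
RHS: x^3 + 6 x + 24 = 38^3 + 6*38 + 24 mod 41 = 20
LHS = RHS

Yes, on the curve


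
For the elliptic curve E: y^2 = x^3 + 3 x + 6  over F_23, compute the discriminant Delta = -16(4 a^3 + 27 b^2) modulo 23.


4 a^3 + 27 b^2 = 4*3^3 + 27*6^2 = 108 + 972 = 1080
Delta = -16 * (1080) = -17280
Delta mod 23 = 16

Delta = 16 (mod 23)


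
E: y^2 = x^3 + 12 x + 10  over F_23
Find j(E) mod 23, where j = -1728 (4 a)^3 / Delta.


Delta = -16(4 a^3 + 27 b^2) mod 23 = 9
-1728 * (4 a)^3 = -1728 * (4*12)^3 mod 23 = 22
j = 22 * 9^(-1) mod 23 = 5

j = 5 (mod 23)


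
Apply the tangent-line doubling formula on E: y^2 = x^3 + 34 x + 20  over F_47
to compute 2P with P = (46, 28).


Doubling: s = (3 x1^2 + a) / (2 y1)
s = (3*46^2 + 34) / (2*28) mod 47 = 25
x3 = s^2 - 2 x1 mod 47 = 25^2 - 2*46 = 16
y3 = s (x1 - x3) - y1 mod 47 = 25 * (46 - 16) - 28 = 17

2P = (16, 17)


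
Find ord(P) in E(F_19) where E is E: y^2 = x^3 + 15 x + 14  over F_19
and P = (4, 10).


Compute successive multiples of P until we hit O:
  1P = (4, 10)
  2P = (9, 17)
  3P = (11, 3)
  4P = (5, 10)
  5P = (10, 9)
  6P = (14, 17)
  7P = (7, 5)
  8P = (15, 2)
  ... (continuing to 24P)
  24P = O

ord(P) = 24


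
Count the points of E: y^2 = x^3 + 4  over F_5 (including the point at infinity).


For each x in F_5, count y with y^2 = x^3 + 0 x + 4 mod 5:
  x = 0: RHS = 4, y in [2, 3]  -> 2 point(s)
  x = 1: RHS = 0, y in [0]  -> 1 point(s)
  x = 3: RHS = 1, y in [1, 4]  -> 2 point(s)
Affine points: 5. Add the point at infinity: total = 6.

#E(F_5) = 6


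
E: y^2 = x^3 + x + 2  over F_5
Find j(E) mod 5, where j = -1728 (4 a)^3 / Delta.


Delta = -16(4 a^3 + 27 b^2) mod 5 = 3
-1728 * (4 a)^3 = -1728 * (4*1)^3 mod 5 = 3
j = 3 * 3^(-1) mod 5 = 1

j = 1 (mod 5)


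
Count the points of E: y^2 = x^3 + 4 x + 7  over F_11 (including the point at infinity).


For each x in F_11, count y with y^2 = x^3 + 4 x + 7 mod 11:
  x = 1: RHS = 1, y in [1, 10]  -> 2 point(s)
  x = 2: RHS = 1, y in [1, 10]  -> 2 point(s)
  x = 5: RHS = 9, y in [3, 8]  -> 2 point(s)
  x = 6: RHS = 5, y in [4, 7]  -> 2 point(s)
  x = 7: RHS = 4, y in [2, 9]  -> 2 point(s)
  x = 8: RHS = 1, y in [1, 10]  -> 2 point(s)
Affine points: 12. Add the point at infinity: total = 13.

#E(F_11) = 13


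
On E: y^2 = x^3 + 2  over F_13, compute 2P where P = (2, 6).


Doubling: s = (3 x1^2 + a) / (2 y1)
s = (3*2^2 + 0) / (2*6) mod 13 = 1
x3 = s^2 - 2 x1 mod 13 = 1^2 - 2*2 = 10
y3 = s (x1 - x3) - y1 mod 13 = 1 * (2 - 10) - 6 = 12

2P = (10, 12)


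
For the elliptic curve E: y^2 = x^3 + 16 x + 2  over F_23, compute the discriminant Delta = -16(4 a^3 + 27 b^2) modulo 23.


4 a^3 + 27 b^2 = 4*16^3 + 27*2^2 = 16384 + 108 = 16492
Delta = -16 * (16492) = -263872
Delta mod 23 = 7

Delta = 7 (mod 23)


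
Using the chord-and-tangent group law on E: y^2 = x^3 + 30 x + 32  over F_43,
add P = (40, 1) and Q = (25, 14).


P != Q, so use the chord formula.
s = (y2 - y1) / (x2 - x1) = (13) / (28) mod 43 = 2
x3 = s^2 - x1 - x2 mod 43 = 2^2 - 40 - 25 = 25
y3 = s (x1 - x3) - y1 mod 43 = 2 * (40 - 25) - 1 = 29

P + Q = (25, 29)


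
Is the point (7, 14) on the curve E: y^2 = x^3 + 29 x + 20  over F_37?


Check whether y^2 = x^3 + 29 x + 20 (mod 37) for (x, y) = (7, 14).
LHS: y^2 = 14^2 mod 37 = 11
RHS: x^3 + 29 x + 20 = 7^3 + 29*7 + 20 mod 37 = 11
LHS = RHS

Yes, on the curve


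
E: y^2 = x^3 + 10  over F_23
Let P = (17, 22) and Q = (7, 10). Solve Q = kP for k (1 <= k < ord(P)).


Enumerate multiples of P until we hit Q = (7, 10):
  1P = (17, 22)
  2P = (7, 13)
  3P = (12, 17)
  4P = (18, 0)
  5P = (12, 6)
  6P = (7, 10)
Match found at i = 6.

k = 6


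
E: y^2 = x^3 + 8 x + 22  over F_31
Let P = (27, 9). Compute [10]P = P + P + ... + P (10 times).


k = 10 = 1010_2 (binary, LSB first: 0101)
Double-and-add from P = (27, 9):
  bit 0 = 0: acc unchanged = O
  bit 1 = 1: acc = O + (15, 18) = (15, 18)
  bit 2 = 0: acc unchanged = (15, 18)
  bit 3 = 1: acc = (15, 18) + (8, 3) = (5, 30)

10P = (5, 30)


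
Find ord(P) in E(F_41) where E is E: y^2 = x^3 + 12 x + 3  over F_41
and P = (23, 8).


Compute successive multiples of P until we hit O:
  1P = (23, 8)
  2P = (36, 33)
  3P = (25, 26)
  4P = (33, 25)
  5P = (17, 35)
  6P = (11, 20)
  7P = (8, 18)
  8P = (15, 14)
  ... (continuing to 49P)
  49P = O

ord(P) = 49


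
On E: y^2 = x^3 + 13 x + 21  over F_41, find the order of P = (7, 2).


Compute successive multiples of P until we hit O:
  1P = (7, 2)
  2P = (28, 19)
  3P = (14, 6)
  4P = (22, 7)
  5P = (3, 13)
  6P = (36, 6)
  7P = (30, 33)
  8P = (20, 9)
  ... (continuing to 39P)
  39P = O

ord(P) = 39


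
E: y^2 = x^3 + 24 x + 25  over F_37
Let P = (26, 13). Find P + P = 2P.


Doubling: s = (3 x1^2 + a) / (2 y1)
s = (3*26^2 + 24) / (2*13) mod 37 = 22
x3 = s^2 - 2 x1 mod 37 = 22^2 - 2*26 = 25
y3 = s (x1 - x3) - y1 mod 37 = 22 * (26 - 25) - 13 = 9

2P = (25, 9)


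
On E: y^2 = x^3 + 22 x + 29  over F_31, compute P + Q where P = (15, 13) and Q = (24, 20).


P != Q, so use the chord formula.
s = (y2 - y1) / (x2 - x1) = (7) / (9) mod 31 = 18
x3 = s^2 - x1 - x2 mod 31 = 18^2 - 15 - 24 = 6
y3 = s (x1 - x3) - y1 mod 31 = 18 * (15 - 6) - 13 = 25

P + Q = (6, 25)


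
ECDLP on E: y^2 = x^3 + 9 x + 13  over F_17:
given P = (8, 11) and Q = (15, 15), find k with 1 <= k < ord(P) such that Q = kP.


Enumerate multiples of P until we hit Q = (15, 15):
  1P = (8, 11)
  2P = (0, 8)
  3P = (11, 7)
  4P = (13, 7)
  5P = (15, 15)
Match found at i = 5.

k = 5


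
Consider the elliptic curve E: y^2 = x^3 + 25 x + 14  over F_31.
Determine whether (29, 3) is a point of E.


Check whether y^2 = x^3 + 25 x + 14 (mod 31) for (x, y) = (29, 3).
LHS: y^2 = 3^2 mod 31 = 9
RHS: x^3 + 25 x + 14 = 29^3 + 25*29 + 14 mod 31 = 18
LHS != RHS

No, not on the curve


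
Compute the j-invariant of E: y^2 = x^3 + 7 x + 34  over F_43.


Delta = -16(4 a^3 + 27 b^2) mod 43 = 31
-1728 * (4 a)^3 = -1728 * (4*7)^3 mod 43 = 39
j = 39 * 31^(-1) mod 43 = 29

j = 29 (mod 43)


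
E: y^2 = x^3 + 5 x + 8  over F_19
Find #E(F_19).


For each x in F_19, count y with y^2 = x^3 + 5 x + 8 mod 19:
  x = 2: RHS = 7, y in [8, 11]  -> 2 point(s)
  x = 4: RHS = 16, y in [4, 15]  -> 2 point(s)
  x = 5: RHS = 6, y in [5, 14]  -> 2 point(s)
  x = 6: RHS = 7, y in [8, 11]  -> 2 point(s)
  x = 7: RHS = 6, y in [5, 14]  -> 2 point(s)
  x = 8: RHS = 9, y in [3, 16]  -> 2 point(s)
  x = 11: RHS = 7, y in [8, 11]  -> 2 point(s)
  x = 13: RHS = 9, y in [3, 16]  -> 2 point(s)
  x = 15: RHS = 0, y in [0]  -> 1 point(s)
  x = 16: RHS = 4, y in [2, 17]  -> 2 point(s)
  x = 17: RHS = 9, y in [3, 16]  -> 2 point(s)
Affine points: 21. Add the point at infinity: total = 22.

#E(F_19) = 22


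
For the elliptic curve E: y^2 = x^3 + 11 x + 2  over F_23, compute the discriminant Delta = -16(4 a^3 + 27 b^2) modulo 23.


4 a^3 + 27 b^2 = 4*11^3 + 27*2^2 = 5324 + 108 = 5432
Delta = -16 * (5432) = -86912
Delta mod 23 = 5

Delta = 5 (mod 23)


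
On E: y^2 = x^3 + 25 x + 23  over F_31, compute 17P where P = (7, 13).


k = 17 = 10001_2 (binary, LSB first: 10001)
Double-and-add from P = (7, 13):
  bit 0 = 1: acc = O + (7, 13) = (7, 13)
  bit 1 = 0: acc unchanged = (7, 13)
  bit 2 = 0: acc unchanged = (7, 13)
  bit 3 = 0: acc unchanged = (7, 13)
  bit 4 = 1: acc = (7, 13) + (12, 6) = (9, 27)

17P = (9, 27)


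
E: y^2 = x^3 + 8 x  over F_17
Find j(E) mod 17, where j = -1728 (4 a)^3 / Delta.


Delta = -16(4 a^3 + 27 b^2) mod 17 = 8
-1728 * (4 a)^3 = -1728 * (4*8)^3 mod 17 = 3
j = 3 * 8^(-1) mod 17 = 11

j = 11 (mod 17)


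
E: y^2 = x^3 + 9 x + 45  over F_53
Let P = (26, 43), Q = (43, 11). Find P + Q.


P != Q, so use the chord formula.
s = (y2 - y1) / (x2 - x1) = (21) / (17) mod 53 = 48
x3 = s^2 - x1 - x2 mod 53 = 48^2 - 26 - 43 = 9
y3 = s (x1 - x3) - y1 mod 53 = 48 * (26 - 9) - 43 = 31

P + Q = (9, 31)


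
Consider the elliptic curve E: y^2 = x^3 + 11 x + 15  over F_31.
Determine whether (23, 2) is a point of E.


Check whether y^2 = x^3 + 11 x + 15 (mod 31) for (x, y) = (23, 2).
LHS: y^2 = 2^2 mod 31 = 4
RHS: x^3 + 11 x + 15 = 23^3 + 11*23 + 15 mod 31 = 4
LHS = RHS

Yes, on the curve


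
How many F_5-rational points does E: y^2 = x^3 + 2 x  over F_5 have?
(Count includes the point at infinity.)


For each x in F_5, count y with y^2 = x^3 + 2 x + 0 mod 5:
  x = 0: RHS = 0, y in [0]  -> 1 point(s)
Affine points: 1. Add the point at infinity: total = 2.

#E(F_5) = 2


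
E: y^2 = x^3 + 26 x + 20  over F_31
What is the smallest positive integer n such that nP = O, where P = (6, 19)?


Compute successive multiples of P until we hit O:
  1P = (6, 19)
  2P = (28, 16)
  3P = (4, 23)
  4P = (25, 19)
  5P = (0, 12)
  6P = (10, 28)
  7P = (22, 7)
  8P = (21, 0)
  ... (continuing to 16P)
  16P = O

ord(P) = 16


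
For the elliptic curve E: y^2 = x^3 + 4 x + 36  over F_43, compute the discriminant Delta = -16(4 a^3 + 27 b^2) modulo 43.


4 a^3 + 27 b^2 = 4*4^3 + 27*36^2 = 256 + 34992 = 35248
Delta = -16 * (35248) = -563968
Delta mod 43 = 20

Delta = 20 (mod 43)


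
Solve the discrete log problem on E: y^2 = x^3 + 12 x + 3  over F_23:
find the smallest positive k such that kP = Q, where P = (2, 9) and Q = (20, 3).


Enumerate multiples of P until we hit Q = (20, 3):
  1P = (2, 9)
  2P = (8, 6)
  3P = (19, 11)
  4P = (20, 20)
  5P = (4, 0)
  6P = (20, 3)
Match found at i = 6.

k = 6


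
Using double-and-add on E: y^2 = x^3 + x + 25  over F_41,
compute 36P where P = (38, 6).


k = 36 = 100100_2 (binary, LSB first: 001001)
Double-and-add from P = (38, 6):
  bit 0 = 0: acc unchanged = O
  bit 1 = 0: acc unchanged = O
  bit 2 = 1: acc = O + (13, 29) = (13, 29)
  bit 3 = 0: acc unchanged = (13, 29)
  bit 4 = 0: acc unchanged = (13, 29)
  bit 5 = 1: acc = (13, 29) + (30, 35) = (16, 23)

36P = (16, 23)


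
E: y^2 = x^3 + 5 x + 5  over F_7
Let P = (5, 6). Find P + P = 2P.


Doubling: s = (3 x1^2 + a) / (2 y1)
s = (3*5^2 + 5) / (2*6) mod 7 = 2
x3 = s^2 - 2 x1 mod 7 = 2^2 - 2*5 = 1
y3 = s (x1 - x3) - y1 mod 7 = 2 * (5 - 1) - 6 = 2

2P = (1, 2)


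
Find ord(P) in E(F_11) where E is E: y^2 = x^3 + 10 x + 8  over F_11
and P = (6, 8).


Compute successive multiples of P until we hit O:
  1P = (6, 8)
  2P = (2, 5)
  3P = (7, 5)
  4P = (7, 6)
  5P = (2, 6)
  6P = (6, 3)
  7P = O

ord(P) = 7


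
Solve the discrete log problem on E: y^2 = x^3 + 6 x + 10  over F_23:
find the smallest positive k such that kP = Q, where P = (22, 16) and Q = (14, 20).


Enumerate multiples of P until we hit Q = (14, 20):
  1P = (22, 16)
  2P = (3, 3)
  3P = (10, 14)
  4P = (7, 21)
  5P = (12, 19)
  6P = (16, 19)
  7P = (14, 3)
  8P = (13, 13)
  9P = (6, 20)
  10P = (8, 15)
  11P = (18, 4)
  12P = (15, 5)
  13P = (11, 21)
  14P = (21, 17)
  15P = (4, 12)
  16P = (5, 21)
  17P = (5, 2)
  18P = (4, 11)
  19P = (21, 6)
  20P = (11, 2)
  21P = (15, 18)
  22P = (18, 19)
  23P = (8, 8)
  24P = (6, 3)
  25P = (13, 10)
  26P = (14, 20)
Match found at i = 26.

k = 26


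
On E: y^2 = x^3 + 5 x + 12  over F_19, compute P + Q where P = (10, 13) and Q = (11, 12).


P != Q, so use the chord formula.
s = (y2 - y1) / (x2 - x1) = (18) / (1) mod 19 = 18
x3 = s^2 - x1 - x2 mod 19 = 18^2 - 10 - 11 = 18
y3 = s (x1 - x3) - y1 mod 19 = 18 * (10 - 18) - 13 = 14

P + Q = (18, 14)


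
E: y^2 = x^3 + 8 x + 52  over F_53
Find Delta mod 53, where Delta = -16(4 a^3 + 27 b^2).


4 a^3 + 27 b^2 = 4*8^3 + 27*52^2 = 2048 + 73008 = 75056
Delta = -16 * (75056) = -1200896
Delta mod 53 = 31

Delta = 31 (mod 53)


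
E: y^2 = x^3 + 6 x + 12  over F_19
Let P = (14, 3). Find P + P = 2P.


Doubling: s = (3 x1^2 + a) / (2 y1)
s = (3*14^2 + 6) / (2*3) mod 19 = 4
x3 = s^2 - 2 x1 mod 19 = 4^2 - 2*14 = 7
y3 = s (x1 - x3) - y1 mod 19 = 4 * (14 - 7) - 3 = 6

2P = (7, 6)


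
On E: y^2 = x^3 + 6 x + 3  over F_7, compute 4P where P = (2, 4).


k = 4 = 100_2 (binary, LSB first: 001)
Double-and-add from P = (2, 4):
  bit 0 = 0: acc unchanged = O
  bit 1 = 0: acc unchanged = O
  bit 2 = 1: acc = O + (5, 2) = (5, 2)

4P = (5, 2)


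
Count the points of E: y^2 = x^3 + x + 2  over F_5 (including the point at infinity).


For each x in F_5, count y with y^2 = x^3 + 1 x + 2 mod 5:
  x = 1: RHS = 4, y in [2, 3]  -> 2 point(s)
  x = 4: RHS = 0, y in [0]  -> 1 point(s)
Affine points: 3. Add the point at infinity: total = 4.

#E(F_5) = 4


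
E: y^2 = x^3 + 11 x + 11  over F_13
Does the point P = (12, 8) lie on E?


Check whether y^2 = x^3 + 11 x + 11 (mod 13) for (x, y) = (12, 8).
LHS: y^2 = 8^2 mod 13 = 12
RHS: x^3 + 11 x + 11 = 12^3 + 11*12 + 11 mod 13 = 12
LHS = RHS

Yes, on the curve


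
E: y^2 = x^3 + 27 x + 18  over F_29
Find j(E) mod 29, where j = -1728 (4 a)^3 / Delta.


Delta = -16(4 a^3 + 27 b^2) mod 29 = 5
-1728 * (4 a)^3 = -1728 * (4*27)^3 mod 29 = 4
j = 4 * 5^(-1) mod 29 = 24

j = 24 (mod 29)


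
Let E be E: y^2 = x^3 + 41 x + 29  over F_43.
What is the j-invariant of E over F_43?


Delta = -16(4 a^3 + 27 b^2) mod 43 = 34
-1728 * (4 a)^3 = -1728 * (4*41)^3 mod 43 = 11
j = 11 * 34^(-1) mod 43 = 37

j = 37 (mod 43)


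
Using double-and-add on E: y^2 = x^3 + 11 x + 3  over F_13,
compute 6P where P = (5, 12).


k = 6 = 110_2 (binary, LSB first: 011)
Double-and-add from P = (5, 12):
  bit 0 = 0: acc unchanged = O
  bit 1 = 1: acc = O + (6, 5) = (6, 5)
  bit 2 = 1: acc = (6, 5) + (0, 4) = (11, 5)

6P = (11, 5)


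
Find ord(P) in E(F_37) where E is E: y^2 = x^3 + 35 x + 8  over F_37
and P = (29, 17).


Compute successive multiples of P until we hit O:
  1P = (29, 17)
  2P = (27, 29)
  3P = (17, 22)
  4P = (31, 27)
  5P = (2, 7)
  6P = (7, 35)
  7P = (35, 35)
  8P = (19, 13)
  ... (continuing to 23P)
  23P = O

ord(P) = 23


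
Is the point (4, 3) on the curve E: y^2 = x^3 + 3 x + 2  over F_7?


Check whether y^2 = x^3 + 3 x + 2 (mod 7) for (x, y) = (4, 3).
LHS: y^2 = 3^2 mod 7 = 2
RHS: x^3 + 3 x + 2 = 4^3 + 3*4 + 2 mod 7 = 1
LHS != RHS

No, not on the curve


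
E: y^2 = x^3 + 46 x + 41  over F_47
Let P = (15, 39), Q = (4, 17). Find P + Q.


P != Q, so use the chord formula.
s = (y2 - y1) / (x2 - x1) = (25) / (36) mod 47 = 2
x3 = s^2 - x1 - x2 mod 47 = 2^2 - 15 - 4 = 32
y3 = s (x1 - x3) - y1 mod 47 = 2 * (15 - 32) - 39 = 21

P + Q = (32, 21)


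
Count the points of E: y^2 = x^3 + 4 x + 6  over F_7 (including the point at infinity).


For each x in F_7, count y with y^2 = x^3 + 4 x + 6 mod 7:
  x = 1: RHS = 4, y in [2, 5]  -> 2 point(s)
  x = 2: RHS = 1, y in [1, 6]  -> 2 point(s)
  x = 4: RHS = 2, y in [3, 4]  -> 2 point(s)
  x = 5: RHS = 4, y in [2, 5]  -> 2 point(s)
  x = 6: RHS = 1, y in [1, 6]  -> 2 point(s)
Affine points: 10. Add the point at infinity: total = 11.

#E(F_7) = 11


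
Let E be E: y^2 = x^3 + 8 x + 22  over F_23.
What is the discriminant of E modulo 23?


4 a^3 + 27 b^2 = 4*8^3 + 27*22^2 = 2048 + 13068 = 15116
Delta = -16 * (15116) = -241856
Delta mod 23 = 12

Delta = 12 (mod 23)


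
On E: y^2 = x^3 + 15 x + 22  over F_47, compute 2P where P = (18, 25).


Doubling: s = (3 x1^2 + a) / (2 y1)
s = (3*18^2 + 15) / (2*25) mod 47 = 0
x3 = s^2 - 2 x1 mod 47 = 0^2 - 2*18 = 11
y3 = s (x1 - x3) - y1 mod 47 = 0 * (18 - 11) - 25 = 22

2P = (11, 22)


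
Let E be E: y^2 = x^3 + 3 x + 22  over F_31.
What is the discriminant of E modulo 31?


4 a^3 + 27 b^2 = 4*3^3 + 27*22^2 = 108 + 13068 = 13176
Delta = -16 * (13176) = -210816
Delta mod 31 = 15

Delta = 15 (mod 31)


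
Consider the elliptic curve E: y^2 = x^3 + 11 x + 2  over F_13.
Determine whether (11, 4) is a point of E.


Check whether y^2 = x^3 + 11 x + 2 (mod 13) for (x, y) = (11, 4).
LHS: y^2 = 4^2 mod 13 = 3
RHS: x^3 + 11 x + 2 = 11^3 + 11*11 + 2 mod 13 = 11
LHS != RHS

No, not on the curve


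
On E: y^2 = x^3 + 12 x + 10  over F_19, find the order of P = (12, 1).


Compute successive multiples of P until we hit O:
  1P = (12, 1)
  2P = (12, 18)
  3P = O

ord(P) = 3


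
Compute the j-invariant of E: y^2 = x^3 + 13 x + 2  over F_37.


Delta = -16(4 a^3 + 27 b^2) mod 37 = 3
-1728 * (4 a)^3 = -1728 * (4*13)^3 mod 37 = 14
j = 14 * 3^(-1) mod 37 = 17

j = 17 (mod 37)


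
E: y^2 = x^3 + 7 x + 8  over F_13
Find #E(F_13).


For each x in F_13, count y with y^2 = x^3 + 7 x + 8 mod 13:
  x = 1: RHS = 3, y in [4, 9]  -> 2 point(s)
  x = 2: RHS = 4, y in [2, 11]  -> 2 point(s)
  x = 3: RHS = 4, y in [2, 11]  -> 2 point(s)
  x = 4: RHS = 9, y in [3, 10]  -> 2 point(s)
  x = 5: RHS = 12, y in [5, 8]  -> 2 point(s)
  x = 7: RHS = 10, y in [6, 7]  -> 2 point(s)
  x = 8: RHS = 4, y in [2, 11]  -> 2 point(s)
  x = 10: RHS = 12, y in [5, 8]  -> 2 point(s)
  x = 11: RHS = 12, y in [5, 8]  -> 2 point(s)
  x = 12: RHS = 0, y in [0]  -> 1 point(s)
Affine points: 19. Add the point at infinity: total = 20.

#E(F_13) = 20


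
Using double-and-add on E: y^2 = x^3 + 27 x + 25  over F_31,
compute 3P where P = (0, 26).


k = 3 = 11_2 (binary, LSB first: 11)
Double-and-add from P = (0, 26):
  bit 0 = 1: acc = O + (0, 26) = (0, 26)
  bit 1 = 1: acc = (0, 26) + (20, 28) = (20, 3)

3P = (20, 3)


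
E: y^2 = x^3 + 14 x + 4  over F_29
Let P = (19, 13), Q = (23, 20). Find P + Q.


P != Q, so use the chord formula.
s = (y2 - y1) / (x2 - x1) = (7) / (4) mod 29 = 9
x3 = s^2 - x1 - x2 mod 29 = 9^2 - 19 - 23 = 10
y3 = s (x1 - x3) - y1 mod 29 = 9 * (19 - 10) - 13 = 10

P + Q = (10, 10)


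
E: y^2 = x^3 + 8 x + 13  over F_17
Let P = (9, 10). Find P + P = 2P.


Doubling: s = (3 x1^2 + a) / (2 y1)
s = (3*9^2 + 8) / (2*10) mod 17 = 10
x3 = s^2 - 2 x1 mod 17 = 10^2 - 2*9 = 14
y3 = s (x1 - x3) - y1 mod 17 = 10 * (9 - 14) - 10 = 8

2P = (14, 8)


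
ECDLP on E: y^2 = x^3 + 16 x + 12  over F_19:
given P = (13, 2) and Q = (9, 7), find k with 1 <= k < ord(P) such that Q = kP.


Enumerate multiples of P until we hit Q = (9, 7):
  1P = (13, 2)
  2P = (4, 11)
  3P = (3, 7)
  4P = (8, 5)
  5P = (9, 7)
Match found at i = 5.

k = 5


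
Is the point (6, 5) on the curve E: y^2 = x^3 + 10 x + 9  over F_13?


Check whether y^2 = x^3 + 10 x + 9 (mod 13) for (x, y) = (6, 5).
LHS: y^2 = 5^2 mod 13 = 12
RHS: x^3 + 10 x + 9 = 6^3 + 10*6 + 9 mod 13 = 12
LHS = RHS

Yes, on the curve


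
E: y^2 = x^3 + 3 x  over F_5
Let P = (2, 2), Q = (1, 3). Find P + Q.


P != Q, so use the chord formula.
s = (y2 - y1) / (x2 - x1) = (1) / (4) mod 5 = 4
x3 = s^2 - x1 - x2 mod 5 = 4^2 - 2 - 1 = 3
y3 = s (x1 - x3) - y1 mod 5 = 4 * (2 - 3) - 2 = 4

P + Q = (3, 4)


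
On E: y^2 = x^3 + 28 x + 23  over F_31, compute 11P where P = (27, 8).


k = 11 = 1011_2 (binary, LSB first: 1101)
Double-and-add from P = (27, 8):
  bit 0 = 1: acc = O + (27, 8) = (27, 8)
  bit 1 = 1: acc = (27, 8) + (17, 24) = (28, 6)
  bit 2 = 0: acc unchanged = (28, 6)
  bit 3 = 1: acc = (28, 6) + (6, 2) = (6, 29)

11P = (6, 29)


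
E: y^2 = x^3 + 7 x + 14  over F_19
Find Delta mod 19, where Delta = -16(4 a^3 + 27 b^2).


4 a^3 + 27 b^2 = 4*7^3 + 27*14^2 = 1372 + 5292 = 6664
Delta = -16 * (6664) = -106624
Delta mod 19 = 4

Delta = 4 (mod 19)


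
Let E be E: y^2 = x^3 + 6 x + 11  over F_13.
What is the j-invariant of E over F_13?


Delta = -16(4 a^3 + 27 b^2) mod 13 = 9
-1728 * (4 a)^3 = -1728 * (4*6)^3 mod 13 = 5
j = 5 * 9^(-1) mod 13 = 2

j = 2 (mod 13)


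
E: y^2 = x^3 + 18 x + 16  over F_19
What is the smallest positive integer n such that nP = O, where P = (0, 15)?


Compute successive multiples of P until we hit O:
  1P = (0, 15)
  2P = (11, 5)
  3P = (6, 6)
  4P = (1, 15)
  5P = (18, 4)
  6P = (8, 11)
  7P = (16, 12)
  8P = (4, 0)
  ... (continuing to 16P)
  16P = O

ord(P) = 16


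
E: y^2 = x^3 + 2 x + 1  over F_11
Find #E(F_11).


For each x in F_11, count y with y^2 = x^3 + 2 x + 1 mod 11:
  x = 0: RHS = 1, y in [1, 10]  -> 2 point(s)
  x = 1: RHS = 4, y in [2, 9]  -> 2 point(s)
  x = 3: RHS = 1, y in [1, 10]  -> 2 point(s)
  x = 5: RHS = 4, y in [2, 9]  -> 2 point(s)
  x = 6: RHS = 9, y in [3, 8]  -> 2 point(s)
  x = 8: RHS = 1, y in [1, 10]  -> 2 point(s)
  x = 9: RHS = 0, y in [0]  -> 1 point(s)
  x = 10: RHS = 9, y in [3, 8]  -> 2 point(s)
Affine points: 15. Add the point at infinity: total = 16.

#E(F_11) = 16


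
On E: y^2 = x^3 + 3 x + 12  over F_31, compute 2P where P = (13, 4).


Doubling: s = (3 x1^2 + a) / (2 y1)
s = (3*13^2 + 3) / (2*4) mod 31 = 25
x3 = s^2 - 2 x1 mod 31 = 25^2 - 2*13 = 10
y3 = s (x1 - x3) - y1 mod 31 = 25 * (13 - 10) - 4 = 9

2P = (10, 9)


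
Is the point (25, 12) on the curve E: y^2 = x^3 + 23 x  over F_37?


Check whether y^2 = x^3 + 23 x + 0 (mod 37) for (x, y) = (25, 12).
LHS: y^2 = 12^2 mod 37 = 33
RHS: x^3 + 23 x + 0 = 25^3 + 23*25 + 0 mod 37 = 31
LHS != RHS

No, not on the curve


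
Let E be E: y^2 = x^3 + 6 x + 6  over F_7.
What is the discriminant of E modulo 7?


4 a^3 + 27 b^2 = 4*6^3 + 27*6^2 = 864 + 972 = 1836
Delta = -16 * (1836) = -29376
Delta mod 7 = 3

Delta = 3 (mod 7)


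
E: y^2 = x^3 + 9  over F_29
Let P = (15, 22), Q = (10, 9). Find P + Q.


P != Q, so use the chord formula.
s = (y2 - y1) / (x2 - x1) = (16) / (24) mod 29 = 20
x3 = s^2 - x1 - x2 mod 29 = 20^2 - 15 - 10 = 27
y3 = s (x1 - x3) - y1 mod 29 = 20 * (15 - 27) - 22 = 28

P + Q = (27, 28)


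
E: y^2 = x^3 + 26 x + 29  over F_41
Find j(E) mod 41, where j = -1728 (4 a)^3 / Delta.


Delta = -16(4 a^3 + 27 b^2) mod 41 = 1
-1728 * (4 a)^3 = -1728 * (4*26)^3 mod 41 = 31
j = 31 * 1^(-1) mod 41 = 31

j = 31 (mod 41)


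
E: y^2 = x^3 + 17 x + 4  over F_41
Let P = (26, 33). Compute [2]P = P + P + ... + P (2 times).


k = 2 = 10_2 (binary, LSB first: 01)
Double-and-add from P = (26, 33):
  bit 0 = 0: acc unchanged = O
  bit 1 = 1: acc = O + (12, 38) = (12, 38)

2P = (12, 38)


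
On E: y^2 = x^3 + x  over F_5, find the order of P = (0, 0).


Compute successive multiples of P until we hit O:
  1P = (0, 0)
  2P = O

ord(P) = 2


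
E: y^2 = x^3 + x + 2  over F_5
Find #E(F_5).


For each x in F_5, count y with y^2 = x^3 + 1 x + 2 mod 5:
  x = 1: RHS = 4, y in [2, 3]  -> 2 point(s)
  x = 4: RHS = 0, y in [0]  -> 1 point(s)
Affine points: 3. Add the point at infinity: total = 4.

#E(F_5) = 4


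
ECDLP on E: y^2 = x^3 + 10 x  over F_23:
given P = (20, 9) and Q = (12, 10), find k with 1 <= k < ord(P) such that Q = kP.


Enumerate multiples of P until we hit Q = (12, 10):
  1P = (20, 9)
  2P = (12, 10)
Match found at i = 2.

k = 2


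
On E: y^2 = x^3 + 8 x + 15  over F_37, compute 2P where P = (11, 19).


Doubling: s = (3 x1^2 + a) / (2 y1)
s = (3*11^2 + 8) / (2*19) mod 37 = 1
x3 = s^2 - 2 x1 mod 37 = 1^2 - 2*11 = 16
y3 = s (x1 - x3) - y1 mod 37 = 1 * (11 - 16) - 19 = 13

2P = (16, 13)


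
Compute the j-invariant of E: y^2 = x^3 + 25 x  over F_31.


Delta = -16(4 a^3 + 27 b^2) mod 31 = 29
-1728 * (4 a)^3 = -1728 * (4*25)^3 mod 31 = 16
j = 16 * 29^(-1) mod 31 = 23

j = 23 (mod 31)


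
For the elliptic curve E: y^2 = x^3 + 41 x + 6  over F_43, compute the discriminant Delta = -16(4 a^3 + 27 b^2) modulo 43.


4 a^3 + 27 b^2 = 4*41^3 + 27*6^2 = 275684 + 972 = 276656
Delta = -16 * (276656) = -4426496
Delta mod 43 = 10

Delta = 10 (mod 43)


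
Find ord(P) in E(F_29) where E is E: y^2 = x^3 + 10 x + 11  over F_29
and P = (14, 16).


Compute successive multiples of P until we hit O:
  1P = (14, 16)
  2P = (8, 20)
  3P = (1, 14)
  4P = (19, 10)
  5P = (16, 27)
  6P = (22, 27)
  7P = (18, 22)
  8P = (21, 17)
  ... (continuing to 28P)
  28P = O

ord(P) = 28


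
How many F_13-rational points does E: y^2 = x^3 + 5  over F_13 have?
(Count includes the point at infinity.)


For each x in F_13, count y with y^2 = x^3 + 0 x + 5 mod 13:
  x = 2: RHS = 0, y in [0]  -> 1 point(s)
  x = 4: RHS = 4, y in [2, 11]  -> 2 point(s)
  x = 5: RHS = 0, y in [0]  -> 1 point(s)
  x = 6: RHS = 0, y in [0]  -> 1 point(s)
  x = 7: RHS = 10, y in [6, 7]  -> 2 point(s)
  x = 8: RHS = 10, y in [6, 7]  -> 2 point(s)
  x = 10: RHS = 4, y in [2, 11]  -> 2 point(s)
  x = 11: RHS = 10, y in [6, 7]  -> 2 point(s)
  x = 12: RHS = 4, y in [2, 11]  -> 2 point(s)
Affine points: 15. Add the point at infinity: total = 16.

#E(F_13) = 16


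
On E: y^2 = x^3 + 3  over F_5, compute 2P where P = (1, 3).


Doubling: s = (3 x1^2 + a) / (2 y1)
s = (3*1^2 + 0) / (2*3) mod 5 = 3
x3 = s^2 - 2 x1 mod 5 = 3^2 - 2*1 = 2
y3 = s (x1 - x3) - y1 mod 5 = 3 * (1 - 2) - 3 = 4

2P = (2, 4)


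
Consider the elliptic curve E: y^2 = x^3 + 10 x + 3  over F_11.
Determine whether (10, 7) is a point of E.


Check whether y^2 = x^3 + 10 x + 3 (mod 11) for (x, y) = (10, 7).
LHS: y^2 = 7^2 mod 11 = 5
RHS: x^3 + 10 x + 3 = 10^3 + 10*10 + 3 mod 11 = 3
LHS != RHS

No, not on the curve


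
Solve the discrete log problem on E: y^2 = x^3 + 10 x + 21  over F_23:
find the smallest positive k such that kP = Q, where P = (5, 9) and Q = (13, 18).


Enumerate multiples of P until we hit Q = (13, 18):
  1P = (5, 9)
  2P = (3, 3)
  3P = (1, 3)
  4P = (2, 7)
  5P = (19, 20)
  6P = (11, 6)
  7P = (13, 18)
Match found at i = 7.

k = 7


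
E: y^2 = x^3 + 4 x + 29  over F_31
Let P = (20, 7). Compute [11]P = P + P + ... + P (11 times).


k = 11 = 1011_2 (binary, LSB first: 1101)
Double-and-add from P = (20, 7):
  bit 0 = 1: acc = O + (20, 7) = (20, 7)
  bit 1 = 1: acc = (20, 7) + (9, 9) = (11, 28)
  bit 2 = 0: acc unchanged = (11, 28)
  bit 3 = 1: acc = (11, 28) + (5, 9) = (19, 19)

11P = (19, 19)


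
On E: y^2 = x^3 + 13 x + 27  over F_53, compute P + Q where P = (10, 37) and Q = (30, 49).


P != Q, so use the chord formula.
s = (y2 - y1) / (x2 - x1) = (12) / (20) mod 53 = 43
x3 = s^2 - x1 - x2 mod 53 = 43^2 - 10 - 30 = 7
y3 = s (x1 - x3) - y1 mod 53 = 43 * (10 - 7) - 37 = 39

P + Q = (7, 39)


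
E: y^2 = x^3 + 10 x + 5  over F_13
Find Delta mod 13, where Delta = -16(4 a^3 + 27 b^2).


4 a^3 + 27 b^2 = 4*10^3 + 27*5^2 = 4000 + 675 = 4675
Delta = -16 * (4675) = -74800
Delta mod 13 = 2

Delta = 2 (mod 13)


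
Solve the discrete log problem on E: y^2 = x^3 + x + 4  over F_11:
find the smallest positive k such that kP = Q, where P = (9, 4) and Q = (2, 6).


Enumerate multiples of P until we hit Q = (2, 6):
  1P = (9, 4)
  2P = (2, 6)
Match found at i = 2.

k = 2


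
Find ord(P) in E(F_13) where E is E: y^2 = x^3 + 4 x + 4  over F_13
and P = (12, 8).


Compute successive multiples of P until we hit O:
  1P = (12, 8)
  2P = (6, 6)
  3P = (11, 1)
  4P = (0, 11)
  5P = (10, 11)
  6P = (3, 11)
  7P = (1, 10)
  8P = (1, 3)
  ... (continuing to 15P)
  15P = O

ord(P) = 15


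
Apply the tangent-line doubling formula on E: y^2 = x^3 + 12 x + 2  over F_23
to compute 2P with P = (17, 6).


Doubling: s = (3 x1^2 + a) / (2 y1)
s = (3*17^2 + 12) / (2*6) mod 23 = 10
x3 = s^2 - 2 x1 mod 23 = 10^2 - 2*17 = 20
y3 = s (x1 - x3) - y1 mod 23 = 10 * (17 - 20) - 6 = 10

2P = (20, 10)


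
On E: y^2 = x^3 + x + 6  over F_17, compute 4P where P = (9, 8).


k = 4 = 100_2 (binary, LSB first: 001)
Double-and-add from P = (9, 8):
  bit 0 = 0: acc unchanged = O
  bit 1 = 0: acc unchanged = O
  bit 2 = 1: acc = O + (7, 4) = (7, 4)

4P = (7, 4)


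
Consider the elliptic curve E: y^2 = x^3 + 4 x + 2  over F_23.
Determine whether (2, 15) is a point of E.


Check whether y^2 = x^3 + 4 x + 2 (mod 23) for (x, y) = (2, 15).
LHS: y^2 = 15^2 mod 23 = 18
RHS: x^3 + 4 x + 2 = 2^3 + 4*2 + 2 mod 23 = 18
LHS = RHS

Yes, on the curve


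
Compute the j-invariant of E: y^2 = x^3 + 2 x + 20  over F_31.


Delta = -16(4 a^3 + 27 b^2) mod 31 = 9
-1728 * (4 a)^3 = -1728 * (4*2)^3 mod 31 = 4
j = 4 * 9^(-1) mod 31 = 28

j = 28 (mod 31)


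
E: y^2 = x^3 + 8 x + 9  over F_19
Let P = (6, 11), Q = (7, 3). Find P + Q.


P != Q, so use the chord formula.
s = (y2 - y1) / (x2 - x1) = (11) / (1) mod 19 = 11
x3 = s^2 - x1 - x2 mod 19 = 11^2 - 6 - 7 = 13
y3 = s (x1 - x3) - y1 mod 19 = 11 * (6 - 13) - 11 = 7

P + Q = (13, 7)


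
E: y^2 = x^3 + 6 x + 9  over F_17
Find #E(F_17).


For each x in F_17, count y with y^2 = x^3 + 6 x + 9 mod 17:
  x = 0: RHS = 9, y in [3, 14]  -> 2 point(s)
  x = 1: RHS = 16, y in [4, 13]  -> 2 point(s)
  x = 8: RHS = 8, y in [5, 12]  -> 2 point(s)
  x = 10: RHS = 15, y in [7, 10]  -> 2 point(s)
  x = 14: RHS = 15, y in [7, 10]  -> 2 point(s)
  x = 16: RHS = 2, y in [6, 11]  -> 2 point(s)
Affine points: 12. Add the point at infinity: total = 13.

#E(F_17) = 13


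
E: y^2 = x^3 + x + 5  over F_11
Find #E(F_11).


For each x in F_11, count y with y^2 = x^3 + 1 x + 5 mod 11:
  x = 0: RHS = 5, y in [4, 7]  -> 2 point(s)
  x = 2: RHS = 4, y in [2, 9]  -> 2 point(s)
  x = 5: RHS = 3, y in [5, 6]  -> 2 point(s)
  x = 7: RHS = 3, y in [5, 6]  -> 2 point(s)
  x = 10: RHS = 3, y in [5, 6]  -> 2 point(s)
Affine points: 10. Add the point at infinity: total = 11.

#E(F_11) = 11


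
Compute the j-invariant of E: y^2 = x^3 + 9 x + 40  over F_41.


Delta = -16(4 a^3 + 27 b^2) mod 41 = 21
-1728 * (4 a)^3 = -1728 * (4*9)^3 mod 41 = 12
j = 12 * 21^(-1) mod 41 = 24

j = 24 (mod 41)


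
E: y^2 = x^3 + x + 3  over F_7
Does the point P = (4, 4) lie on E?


Check whether y^2 = x^3 + 1 x + 3 (mod 7) for (x, y) = (4, 4).
LHS: y^2 = 4^2 mod 7 = 2
RHS: x^3 + 1 x + 3 = 4^3 + 1*4 + 3 mod 7 = 1
LHS != RHS

No, not on the curve


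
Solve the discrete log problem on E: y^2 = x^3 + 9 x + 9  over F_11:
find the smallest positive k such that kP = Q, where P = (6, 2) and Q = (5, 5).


Enumerate multiples of P until we hit Q = (5, 5):
  1P = (6, 2)
  2P = (0, 3)
  3P = (9, 4)
  4P = (5, 6)
  5P = (5, 5)
Match found at i = 5.

k = 5


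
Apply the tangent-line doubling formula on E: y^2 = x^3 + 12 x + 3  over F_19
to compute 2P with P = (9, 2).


Doubling: s = (3 x1^2 + a) / (2 y1)
s = (3*9^2 + 12) / (2*2) mod 19 = 2
x3 = s^2 - 2 x1 mod 19 = 2^2 - 2*9 = 5
y3 = s (x1 - x3) - y1 mod 19 = 2 * (9 - 5) - 2 = 6

2P = (5, 6)


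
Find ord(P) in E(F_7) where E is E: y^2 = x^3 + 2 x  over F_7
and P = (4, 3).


Compute successive multiples of P until we hit O:
  1P = (4, 3)
  2P = (0, 0)
  3P = (4, 4)
  4P = O

ord(P) = 4


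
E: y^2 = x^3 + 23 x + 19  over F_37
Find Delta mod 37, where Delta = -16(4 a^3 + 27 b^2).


4 a^3 + 27 b^2 = 4*23^3 + 27*19^2 = 48668 + 9747 = 58415
Delta = -16 * (58415) = -934640
Delta mod 37 = 17

Delta = 17 (mod 37)


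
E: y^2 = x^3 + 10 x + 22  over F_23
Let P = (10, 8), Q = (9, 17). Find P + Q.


P != Q, so use the chord formula.
s = (y2 - y1) / (x2 - x1) = (9) / (22) mod 23 = 14
x3 = s^2 - x1 - x2 mod 23 = 14^2 - 10 - 9 = 16
y3 = s (x1 - x3) - y1 mod 23 = 14 * (10 - 16) - 8 = 0

P + Q = (16, 0)


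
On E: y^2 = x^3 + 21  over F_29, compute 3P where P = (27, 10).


k = 3 = 11_2 (binary, LSB first: 11)
Double-and-add from P = (27, 10):
  bit 0 = 1: acc = O + (27, 10) = (27, 10)
  bit 1 = 1: acc = (27, 10) + (9, 24) = (9, 5)

3P = (9, 5)


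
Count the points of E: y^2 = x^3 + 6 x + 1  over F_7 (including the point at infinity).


For each x in F_7, count y with y^2 = x^3 + 6 x + 1 mod 7:
  x = 0: RHS = 1, y in [1, 6]  -> 2 point(s)
  x = 1: RHS = 1, y in [1, 6]  -> 2 point(s)
  x = 2: RHS = 0, y in [0]  -> 1 point(s)
  x = 3: RHS = 4, y in [2, 5]  -> 2 point(s)
  x = 5: RHS = 2, y in [3, 4]  -> 2 point(s)
  x = 6: RHS = 1, y in [1, 6]  -> 2 point(s)
Affine points: 11. Add the point at infinity: total = 12.

#E(F_7) = 12


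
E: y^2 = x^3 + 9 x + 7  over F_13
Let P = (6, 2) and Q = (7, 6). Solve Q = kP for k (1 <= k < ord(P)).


Enumerate multiples of P until we hit Q = (7, 6):
  1P = (6, 2)
  2P = (1, 11)
  3P = (3, 3)
  4P = (7, 7)
  5P = (12, 7)
  6P = (4, 4)
  7P = (4, 9)
  8P = (12, 6)
  9P = (7, 6)
Match found at i = 9.

k = 9


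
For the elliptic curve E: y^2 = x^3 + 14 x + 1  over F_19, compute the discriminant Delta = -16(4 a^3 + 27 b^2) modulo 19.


4 a^3 + 27 b^2 = 4*14^3 + 27*1^2 = 10976 + 27 = 11003
Delta = -16 * (11003) = -176048
Delta mod 19 = 6

Delta = 6 (mod 19)


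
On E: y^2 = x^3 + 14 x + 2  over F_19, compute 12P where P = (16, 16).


k = 12 = 1100_2 (binary, LSB first: 0011)
Double-and-add from P = (16, 16):
  bit 0 = 0: acc unchanged = O
  bit 1 = 0: acc unchanged = O
  bit 2 = 1: acc = O + (6, 13) = (6, 13)
  bit 3 = 1: acc = (6, 13) + (18, 14) = (2, 0)

12P = (2, 0)


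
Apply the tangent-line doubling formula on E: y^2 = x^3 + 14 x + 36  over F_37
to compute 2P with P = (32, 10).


Doubling: s = (3 x1^2 + a) / (2 y1)
s = (3*32^2 + 14) / (2*10) mod 37 = 10
x3 = s^2 - 2 x1 mod 37 = 10^2 - 2*32 = 36
y3 = s (x1 - x3) - y1 mod 37 = 10 * (32 - 36) - 10 = 24

2P = (36, 24)


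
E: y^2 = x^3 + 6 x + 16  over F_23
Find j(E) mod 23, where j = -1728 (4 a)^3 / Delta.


Delta = -16(4 a^3 + 27 b^2) mod 23 = 14
-1728 * (4 a)^3 = -1728 * (4*6)^3 mod 23 = 20
j = 20 * 14^(-1) mod 23 = 8

j = 8 (mod 23)


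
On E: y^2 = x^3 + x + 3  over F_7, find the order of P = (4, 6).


Compute successive multiples of P until we hit O:
  1P = (4, 6)
  2P = (6, 1)
  3P = (5, 0)
  4P = (6, 6)
  5P = (4, 1)
  6P = O

ord(P) = 6


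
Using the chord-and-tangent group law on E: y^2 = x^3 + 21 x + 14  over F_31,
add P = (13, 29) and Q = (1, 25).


P != Q, so use the chord formula.
s = (y2 - y1) / (x2 - x1) = (27) / (19) mod 31 = 21
x3 = s^2 - x1 - x2 mod 31 = 21^2 - 13 - 1 = 24
y3 = s (x1 - x3) - y1 mod 31 = 21 * (13 - 24) - 29 = 19

P + Q = (24, 19)


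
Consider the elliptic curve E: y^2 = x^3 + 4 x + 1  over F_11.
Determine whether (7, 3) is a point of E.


Check whether y^2 = x^3 + 4 x + 1 (mod 11) for (x, y) = (7, 3).
LHS: y^2 = 3^2 mod 11 = 9
RHS: x^3 + 4 x + 1 = 7^3 + 4*7 + 1 mod 11 = 9
LHS = RHS

Yes, on the curve


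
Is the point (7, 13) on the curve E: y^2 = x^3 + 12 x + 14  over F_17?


Check whether y^2 = x^3 + 12 x + 14 (mod 17) for (x, y) = (7, 13).
LHS: y^2 = 13^2 mod 17 = 16
RHS: x^3 + 12 x + 14 = 7^3 + 12*7 + 14 mod 17 = 16
LHS = RHS

Yes, on the curve


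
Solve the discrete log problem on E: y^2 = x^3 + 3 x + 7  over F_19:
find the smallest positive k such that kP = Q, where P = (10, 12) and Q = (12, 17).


Enumerate multiples of P until we hit Q = (12, 17):
  1P = (10, 12)
  2P = (15, 8)
  3P = (3, 9)
  4P = (12, 17)
Match found at i = 4.

k = 4


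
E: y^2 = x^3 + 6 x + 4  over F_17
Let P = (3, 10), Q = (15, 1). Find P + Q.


P != Q, so use the chord formula.
s = (y2 - y1) / (x2 - x1) = (8) / (12) mod 17 = 12
x3 = s^2 - x1 - x2 mod 17 = 12^2 - 3 - 15 = 7
y3 = s (x1 - x3) - y1 mod 17 = 12 * (3 - 7) - 10 = 10

P + Q = (7, 10)


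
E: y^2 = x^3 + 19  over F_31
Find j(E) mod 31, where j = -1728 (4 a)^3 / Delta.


Delta = -16(4 a^3 + 27 b^2) mod 31 = 9
-1728 * (4 a)^3 = -1728 * (4*0)^3 mod 31 = 0
j = 0 * 9^(-1) mod 31 = 0

j = 0 (mod 31)


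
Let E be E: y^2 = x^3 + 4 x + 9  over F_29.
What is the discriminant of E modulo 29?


4 a^3 + 27 b^2 = 4*4^3 + 27*9^2 = 256 + 2187 = 2443
Delta = -16 * (2443) = -39088
Delta mod 29 = 4

Delta = 4 (mod 29)


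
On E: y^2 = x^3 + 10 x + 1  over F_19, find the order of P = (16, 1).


Compute successive multiples of P until we hit O:
  1P = (16, 1)
  2P = (11, 6)
  3P = (12, 14)
  4P = (17, 7)
  5P = (3, 1)
  6P = (0, 18)
  7P = (14, 4)
  8P = (15, 7)
  ... (continuing to 25P)
  25P = O

ord(P) = 25


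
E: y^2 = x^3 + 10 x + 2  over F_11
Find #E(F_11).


For each x in F_11, count y with y^2 = x^3 + 10 x + 2 mod 11:
  x = 3: RHS = 4, y in [2, 9]  -> 2 point(s)
  x = 5: RHS = 1, y in [1, 10]  -> 2 point(s)
  x = 6: RHS = 3, y in [5, 6]  -> 2 point(s)
  x = 8: RHS = 0, y in [0]  -> 1 point(s)
Affine points: 7. Add the point at infinity: total = 8.

#E(F_11) = 8


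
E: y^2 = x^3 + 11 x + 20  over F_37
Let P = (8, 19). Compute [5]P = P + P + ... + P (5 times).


k = 5 = 101_2 (binary, LSB first: 101)
Double-and-add from P = (8, 19):
  bit 0 = 1: acc = O + (8, 19) = (8, 19)
  bit 1 = 0: acc unchanged = (8, 19)
  bit 2 = 1: acc = (8, 19) + (9, 16) = (29, 7)

5P = (29, 7)


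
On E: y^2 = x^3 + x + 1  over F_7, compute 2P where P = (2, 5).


Doubling: s = (3 x1^2 + a) / (2 y1)
s = (3*2^2 + 1) / (2*5) mod 7 = 2
x3 = s^2 - 2 x1 mod 7 = 2^2 - 2*2 = 0
y3 = s (x1 - x3) - y1 mod 7 = 2 * (2 - 0) - 5 = 6

2P = (0, 6)


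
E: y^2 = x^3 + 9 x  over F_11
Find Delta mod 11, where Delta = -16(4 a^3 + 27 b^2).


4 a^3 + 27 b^2 = 4*9^3 + 27*0^2 = 2916 + 0 = 2916
Delta = -16 * (2916) = -46656
Delta mod 11 = 6

Delta = 6 (mod 11)


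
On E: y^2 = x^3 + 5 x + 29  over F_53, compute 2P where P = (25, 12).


Doubling: s = (3 x1^2 + a) / (2 y1)
s = (3*25^2 + 5) / (2*12) mod 53 = 43
x3 = s^2 - 2 x1 mod 53 = 43^2 - 2*25 = 50
y3 = s (x1 - x3) - y1 mod 53 = 43 * (25 - 50) - 12 = 26

2P = (50, 26)


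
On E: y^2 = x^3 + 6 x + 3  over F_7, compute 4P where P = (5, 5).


k = 4 = 100_2 (binary, LSB first: 001)
Double-and-add from P = (5, 5):
  bit 0 = 0: acc unchanged = O
  bit 1 = 0: acc unchanged = O
  bit 2 = 1: acc = O + (5, 5) = (5, 5)

4P = (5, 5)


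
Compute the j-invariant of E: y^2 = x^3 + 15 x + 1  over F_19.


Delta = -16(4 a^3 + 27 b^2) mod 19 = 16
-1728 * (4 a)^3 = -1728 * (4*15)^3 mod 19 = 8
j = 8 * 16^(-1) mod 19 = 10

j = 10 (mod 19)


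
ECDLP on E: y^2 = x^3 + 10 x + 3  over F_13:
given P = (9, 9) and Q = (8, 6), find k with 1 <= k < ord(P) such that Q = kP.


Enumerate multiples of P until we hit Q = (8, 6):
  1P = (9, 9)
  2P = (11, 12)
  3P = (5, 10)
  4P = (8, 7)
  5P = (0, 9)
  6P = (4, 4)
  7P = (1, 12)
  8P = (7, 0)
  9P = (1, 1)
  10P = (4, 9)
  11P = (0, 4)
  12P = (8, 6)
Match found at i = 12.

k = 12


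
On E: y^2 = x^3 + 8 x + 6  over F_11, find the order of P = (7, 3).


Compute successive multiples of P until we hit O:
  1P = (7, 3)
  2P = (1, 9)
  3P = (4, 5)
  4P = (9, 2)
  5P = (9, 9)
  6P = (4, 6)
  7P = (1, 2)
  8P = (7, 8)
  ... (continuing to 9P)
  9P = O

ord(P) = 9


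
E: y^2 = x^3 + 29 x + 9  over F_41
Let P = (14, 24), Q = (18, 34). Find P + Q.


P != Q, so use the chord formula.
s = (y2 - y1) / (x2 - x1) = (10) / (4) mod 41 = 23
x3 = s^2 - x1 - x2 mod 41 = 23^2 - 14 - 18 = 5
y3 = s (x1 - x3) - y1 mod 41 = 23 * (14 - 5) - 24 = 19

P + Q = (5, 19)


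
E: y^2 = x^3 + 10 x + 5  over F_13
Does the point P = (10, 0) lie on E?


Check whether y^2 = x^3 + 10 x + 5 (mod 13) for (x, y) = (10, 0).
LHS: y^2 = 0^2 mod 13 = 0
RHS: x^3 + 10 x + 5 = 10^3 + 10*10 + 5 mod 13 = 0
LHS = RHS

Yes, on the curve


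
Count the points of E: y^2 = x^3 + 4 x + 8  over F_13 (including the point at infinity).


For each x in F_13, count y with y^2 = x^3 + 4 x + 8 mod 13:
  x = 1: RHS = 0, y in [0]  -> 1 point(s)
  x = 4: RHS = 10, y in [6, 7]  -> 2 point(s)
  x = 5: RHS = 10, y in [6, 7]  -> 2 point(s)
  x = 6: RHS = 1, y in [1, 12]  -> 2 point(s)
  x = 12: RHS = 3, y in [4, 9]  -> 2 point(s)
Affine points: 9. Add the point at infinity: total = 10.

#E(F_13) = 10
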